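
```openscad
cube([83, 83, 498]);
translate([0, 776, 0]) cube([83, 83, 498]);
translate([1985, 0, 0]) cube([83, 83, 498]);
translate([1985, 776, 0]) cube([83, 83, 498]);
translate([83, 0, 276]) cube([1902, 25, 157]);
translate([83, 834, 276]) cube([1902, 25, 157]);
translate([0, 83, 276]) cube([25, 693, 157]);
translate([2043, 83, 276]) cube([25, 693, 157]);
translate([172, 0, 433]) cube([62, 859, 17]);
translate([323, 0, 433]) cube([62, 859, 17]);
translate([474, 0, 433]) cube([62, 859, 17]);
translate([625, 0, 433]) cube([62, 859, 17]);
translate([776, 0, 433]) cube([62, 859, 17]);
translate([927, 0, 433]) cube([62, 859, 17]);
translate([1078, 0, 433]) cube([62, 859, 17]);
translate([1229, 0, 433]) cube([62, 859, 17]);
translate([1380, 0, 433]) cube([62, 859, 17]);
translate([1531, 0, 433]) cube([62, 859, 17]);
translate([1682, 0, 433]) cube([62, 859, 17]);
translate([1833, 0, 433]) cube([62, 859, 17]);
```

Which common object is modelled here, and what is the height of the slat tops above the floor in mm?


A bed frame. The slat-top height is 450 mm.

Four posts, four rails, and a row of slats — a bed frame. Slats sit on the rails at z = 276 + 157 = 433; with slat thickness 17, the top is 450 mm.


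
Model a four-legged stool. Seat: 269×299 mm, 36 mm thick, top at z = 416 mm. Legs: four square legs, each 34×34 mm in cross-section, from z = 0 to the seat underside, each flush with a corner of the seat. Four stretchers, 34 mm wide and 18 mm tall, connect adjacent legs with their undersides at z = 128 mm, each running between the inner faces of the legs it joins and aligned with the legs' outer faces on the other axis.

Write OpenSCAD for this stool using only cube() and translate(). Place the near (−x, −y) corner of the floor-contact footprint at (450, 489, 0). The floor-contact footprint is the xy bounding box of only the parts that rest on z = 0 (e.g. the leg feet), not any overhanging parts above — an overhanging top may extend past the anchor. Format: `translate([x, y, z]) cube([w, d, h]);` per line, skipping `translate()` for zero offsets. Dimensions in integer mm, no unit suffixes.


translate([450, 489, 380]) cube([269, 299, 36]);
translate([450, 489, 0]) cube([34, 34, 380]);
translate([685, 489, 0]) cube([34, 34, 380]);
translate([450, 754, 0]) cube([34, 34, 380]);
translate([685, 754, 0]) cube([34, 34, 380]);
translate([484, 489, 128]) cube([201, 34, 18]);
translate([484, 754, 128]) cube([201, 34, 18]);
translate([450, 523, 128]) cube([34, 231, 18]);
translate([685, 523, 128]) cube([34, 231, 18]);


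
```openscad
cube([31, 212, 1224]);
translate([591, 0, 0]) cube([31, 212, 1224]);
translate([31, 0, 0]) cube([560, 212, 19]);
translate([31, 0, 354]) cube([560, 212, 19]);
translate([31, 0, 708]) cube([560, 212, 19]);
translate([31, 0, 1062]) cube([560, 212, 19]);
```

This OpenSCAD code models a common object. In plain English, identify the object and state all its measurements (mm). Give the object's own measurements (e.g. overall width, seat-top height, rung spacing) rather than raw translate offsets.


An open bookshelf. Two side panels, each 31 mm thick, 212 mm deep and 1224 mm tall, stand 622 mm apart (outside-to-outside). Between them sit 4 shelves, each 19 mm thick and 212 mm deep, spanning the full gap between the sides. The bottom shelf rests on the floor (its underside at z = 0) and the clear gap between one shelf's top and the next shelf's underside is 335 mm.


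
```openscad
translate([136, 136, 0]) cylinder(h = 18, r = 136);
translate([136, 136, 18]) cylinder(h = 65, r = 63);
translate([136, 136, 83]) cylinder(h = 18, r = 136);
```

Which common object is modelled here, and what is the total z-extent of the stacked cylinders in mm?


A spool. The overall height is 101 mm.

Three coaxial cylinders, large–small–large — a spool. Two 18 mm flanges and a 65 mm core give 18 + 65 + 18 = 101 mm.


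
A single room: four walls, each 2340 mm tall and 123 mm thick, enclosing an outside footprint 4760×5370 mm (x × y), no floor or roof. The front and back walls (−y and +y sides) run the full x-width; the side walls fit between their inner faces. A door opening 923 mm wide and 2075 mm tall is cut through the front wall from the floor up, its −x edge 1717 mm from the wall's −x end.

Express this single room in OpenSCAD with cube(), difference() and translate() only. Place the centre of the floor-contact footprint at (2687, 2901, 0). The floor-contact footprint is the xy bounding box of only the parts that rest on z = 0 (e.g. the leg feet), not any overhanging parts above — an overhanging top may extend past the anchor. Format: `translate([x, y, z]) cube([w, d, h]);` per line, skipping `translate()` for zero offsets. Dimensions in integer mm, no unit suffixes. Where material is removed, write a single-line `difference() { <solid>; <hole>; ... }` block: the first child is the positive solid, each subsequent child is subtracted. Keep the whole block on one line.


difference() { translate([307, 216, 0]) cube([4760, 123, 2340]); translate([2024, 216, 0]) cube([923, 123, 2075]); }
translate([307, 5463, 0]) cube([4760, 123, 2340]);
translate([307, 339, 0]) cube([123, 5124, 2340]);
translate([4944, 339, 0]) cube([123, 5124, 2340]);


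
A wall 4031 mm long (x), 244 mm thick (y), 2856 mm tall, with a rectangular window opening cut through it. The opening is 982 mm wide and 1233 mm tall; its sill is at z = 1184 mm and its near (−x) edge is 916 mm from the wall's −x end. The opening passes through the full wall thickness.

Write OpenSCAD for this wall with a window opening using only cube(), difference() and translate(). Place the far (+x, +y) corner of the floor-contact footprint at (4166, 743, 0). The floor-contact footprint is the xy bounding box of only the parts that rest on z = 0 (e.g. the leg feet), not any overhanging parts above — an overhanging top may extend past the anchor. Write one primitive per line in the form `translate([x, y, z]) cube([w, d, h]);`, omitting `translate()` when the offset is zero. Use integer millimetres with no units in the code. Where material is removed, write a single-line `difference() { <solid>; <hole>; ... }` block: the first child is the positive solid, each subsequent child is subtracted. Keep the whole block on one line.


difference() { translate([135, 499, 0]) cube([4031, 244, 2856]); translate([1051, 499, 1184]) cube([982, 244, 1233]); }


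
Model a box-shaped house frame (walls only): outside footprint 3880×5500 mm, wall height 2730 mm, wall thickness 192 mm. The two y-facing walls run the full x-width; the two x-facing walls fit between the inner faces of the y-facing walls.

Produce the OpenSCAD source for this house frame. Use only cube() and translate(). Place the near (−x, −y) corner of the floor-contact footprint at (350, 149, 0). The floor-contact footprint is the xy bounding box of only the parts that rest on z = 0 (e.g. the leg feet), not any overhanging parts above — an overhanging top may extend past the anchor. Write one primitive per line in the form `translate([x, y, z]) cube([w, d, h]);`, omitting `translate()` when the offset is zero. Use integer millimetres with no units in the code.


translate([350, 149, 0]) cube([3880, 192, 2730]);
translate([350, 5457, 0]) cube([3880, 192, 2730]);
translate([350, 341, 0]) cube([192, 5116, 2730]);
translate([4038, 341, 0]) cube([192, 5116, 2730]);


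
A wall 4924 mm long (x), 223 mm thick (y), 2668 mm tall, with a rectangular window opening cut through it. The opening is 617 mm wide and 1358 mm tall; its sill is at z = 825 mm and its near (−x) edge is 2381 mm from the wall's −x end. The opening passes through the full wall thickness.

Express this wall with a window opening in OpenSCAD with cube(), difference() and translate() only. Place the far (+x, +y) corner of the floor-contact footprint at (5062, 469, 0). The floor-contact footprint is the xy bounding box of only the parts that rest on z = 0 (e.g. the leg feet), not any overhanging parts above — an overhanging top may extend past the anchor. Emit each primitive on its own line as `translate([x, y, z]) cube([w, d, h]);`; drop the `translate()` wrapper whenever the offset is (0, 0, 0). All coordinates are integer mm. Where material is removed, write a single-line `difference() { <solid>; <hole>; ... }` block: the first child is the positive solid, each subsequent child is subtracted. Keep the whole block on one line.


difference() { translate([138, 246, 0]) cube([4924, 223, 2668]); translate([2519, 246, 825]) cube([617, 223, 1358]); }


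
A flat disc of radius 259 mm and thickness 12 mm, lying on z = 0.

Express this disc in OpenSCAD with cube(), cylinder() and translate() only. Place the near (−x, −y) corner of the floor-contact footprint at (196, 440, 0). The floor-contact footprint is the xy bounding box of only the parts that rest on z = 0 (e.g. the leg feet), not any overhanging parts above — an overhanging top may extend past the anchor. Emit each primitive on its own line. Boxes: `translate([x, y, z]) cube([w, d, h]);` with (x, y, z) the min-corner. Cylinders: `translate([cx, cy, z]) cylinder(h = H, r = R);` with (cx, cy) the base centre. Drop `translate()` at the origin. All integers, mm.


translate([455, 699, 0]) cylinder(h = 12, r = 259);


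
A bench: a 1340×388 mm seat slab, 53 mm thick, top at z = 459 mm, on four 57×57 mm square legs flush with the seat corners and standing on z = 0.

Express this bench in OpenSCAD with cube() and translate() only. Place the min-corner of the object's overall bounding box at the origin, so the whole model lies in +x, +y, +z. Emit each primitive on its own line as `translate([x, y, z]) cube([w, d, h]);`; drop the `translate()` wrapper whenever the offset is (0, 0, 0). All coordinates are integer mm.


translate([0, 0, 406]) cube([1340, 388, 53]);
cube([57, 57, 406]);
translate([0, 331, 0]) cube([57, 57, 406]);
translate([1283, 0, 0]) cube([57, 57, 406]);
translate([1283, 331, 0]) cube([57, 57, 406]);


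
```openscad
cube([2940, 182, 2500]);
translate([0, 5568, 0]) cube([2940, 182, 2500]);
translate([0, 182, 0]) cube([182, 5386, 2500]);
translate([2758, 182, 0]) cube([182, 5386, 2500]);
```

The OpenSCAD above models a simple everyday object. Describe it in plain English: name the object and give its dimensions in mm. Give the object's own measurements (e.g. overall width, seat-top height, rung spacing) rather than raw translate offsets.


The wall frame of a small rectangular building: four walls, each 2500 mm tall and 182 mm thick, enclosing a footprint 2940 mm (x) by 5750 mm (y) outside-to-outside, with no floor or roof. The front and back walls (the −y and +y sides) span the full width; the two side walls fit between them.


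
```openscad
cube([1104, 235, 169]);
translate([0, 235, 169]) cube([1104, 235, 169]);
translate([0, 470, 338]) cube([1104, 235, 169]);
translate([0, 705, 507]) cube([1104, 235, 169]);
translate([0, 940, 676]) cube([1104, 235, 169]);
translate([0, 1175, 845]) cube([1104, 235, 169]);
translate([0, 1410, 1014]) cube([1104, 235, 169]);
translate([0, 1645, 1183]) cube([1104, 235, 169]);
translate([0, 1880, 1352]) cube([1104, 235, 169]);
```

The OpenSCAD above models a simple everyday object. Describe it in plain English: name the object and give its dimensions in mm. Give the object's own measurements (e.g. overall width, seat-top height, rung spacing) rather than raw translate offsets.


A straight staircase of 9 solid steps. Each step is 1104 mm wide (x), 235 mm deep (y, the going) and 169 mm tall (the rise). The first step rests on the floor; each subsequent step sits one going further in +y and one rise higher in +z, directly behind and above the previous step with no overlap.


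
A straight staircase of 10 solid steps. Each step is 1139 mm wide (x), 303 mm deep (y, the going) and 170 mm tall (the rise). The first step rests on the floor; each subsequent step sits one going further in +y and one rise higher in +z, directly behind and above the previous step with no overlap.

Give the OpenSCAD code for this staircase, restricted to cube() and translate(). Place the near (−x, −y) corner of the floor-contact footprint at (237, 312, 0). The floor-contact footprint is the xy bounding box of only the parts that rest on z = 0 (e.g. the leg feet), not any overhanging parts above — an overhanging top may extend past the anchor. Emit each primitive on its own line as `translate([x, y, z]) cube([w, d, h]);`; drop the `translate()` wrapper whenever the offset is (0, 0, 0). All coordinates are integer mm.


translate([237, 312, 0]) cube([1139, 303, 170]);
translate([237, 615, 170]) cube([1139, 303, 170]);
translate([237, 918, 340]) cube([1139, 303, 170]);
translate([237, 1221, 510]) cube([1139, 303, 170]);
translate([237, 1524, 680]) cube([1139, 303, 170]);
translate([237, 1827, 850]) cube([1139, 303, 170]);
translate([237, 2130, 1020]) cube([1139, 303, 170]);
translate([237, 2433, 1190]) cube([1139, 303, 170]);
translate([237, 2736, 1360]) cube([1139, 303, 170]);
translate([237, 3039, 1530]) cube([1139, 303, 170]);


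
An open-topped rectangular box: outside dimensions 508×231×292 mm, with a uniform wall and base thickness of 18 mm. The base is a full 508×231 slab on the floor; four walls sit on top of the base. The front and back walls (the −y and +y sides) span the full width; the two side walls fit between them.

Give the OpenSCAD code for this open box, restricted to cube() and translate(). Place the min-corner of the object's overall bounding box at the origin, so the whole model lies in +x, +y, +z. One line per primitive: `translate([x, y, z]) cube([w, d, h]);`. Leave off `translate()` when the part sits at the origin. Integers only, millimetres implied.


cube([508, 231, 18]);
translate([0, 0, 18]) cube([508, 18, 274]);
translate([0, 213, 18]) cube([508, 18, 274]);
translate([0, 18, 18]) cube([18, 195, 274]);
translate([490, 18, 18]) cube([18, 195, 274]);


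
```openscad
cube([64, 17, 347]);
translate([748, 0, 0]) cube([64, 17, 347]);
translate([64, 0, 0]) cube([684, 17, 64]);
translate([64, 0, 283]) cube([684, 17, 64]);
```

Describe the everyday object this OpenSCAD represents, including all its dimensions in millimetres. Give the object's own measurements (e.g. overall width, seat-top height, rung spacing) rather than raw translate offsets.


A rectangular picture frame lying in the x–z plane (depth along y). The opening is 684 mm wide (x) by 219 mm tall (z), surrounded by a border 64 mm wide on all four sides. The frame is 17 mm deep and is made of two full-height vertical stiles with two horizontal rails fitted between them.


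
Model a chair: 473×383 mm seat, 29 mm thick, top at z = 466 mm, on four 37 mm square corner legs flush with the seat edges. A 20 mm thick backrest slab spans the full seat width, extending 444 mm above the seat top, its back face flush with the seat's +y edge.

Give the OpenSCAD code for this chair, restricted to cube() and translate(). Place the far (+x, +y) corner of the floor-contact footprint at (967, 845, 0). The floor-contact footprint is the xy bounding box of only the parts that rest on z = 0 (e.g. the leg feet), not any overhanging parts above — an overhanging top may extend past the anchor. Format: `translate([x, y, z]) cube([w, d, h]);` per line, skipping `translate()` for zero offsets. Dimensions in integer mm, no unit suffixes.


// leg_h = 466 - 29 = 437
translate([494, 462, 437]) cube([473, 383, 29]);
translate([494, 462, 0]) cube([37, 37, 437]);
translate([930, 462, 0]) cube([37, 37, 437]);
translate([494, 808, 0]) cube([37, 37, 437]);
translate([930, 808, 0]) cube([37, 37, 437]);
translate([494, 825, 466]) cube([473, 20, 444]);


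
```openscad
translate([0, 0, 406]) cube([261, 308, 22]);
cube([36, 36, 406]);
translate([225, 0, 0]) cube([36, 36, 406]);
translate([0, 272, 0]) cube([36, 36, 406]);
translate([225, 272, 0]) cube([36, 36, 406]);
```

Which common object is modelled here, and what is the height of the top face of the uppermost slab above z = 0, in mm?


A stool. The seat height is 428 mm.

A 261×308×22 slab at z = 406 on four corner posts — a stool. The seat top is 406 + 22 = 428 mm.


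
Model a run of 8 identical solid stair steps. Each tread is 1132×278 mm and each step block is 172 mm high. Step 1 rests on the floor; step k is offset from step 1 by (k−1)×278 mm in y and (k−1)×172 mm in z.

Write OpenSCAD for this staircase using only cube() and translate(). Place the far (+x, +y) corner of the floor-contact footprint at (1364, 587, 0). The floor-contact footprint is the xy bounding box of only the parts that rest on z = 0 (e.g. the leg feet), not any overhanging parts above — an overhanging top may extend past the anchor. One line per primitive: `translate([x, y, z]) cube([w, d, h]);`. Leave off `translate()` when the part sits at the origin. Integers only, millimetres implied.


translate([232, 309, 0]) cube([1132, 278, 172]);
translate([232, 587, 172]) cube([1132, 278, 172]);
translate([232, 865, 344]) cube([1132, 278, 172]);
translate([232, 1143, 516]) cube([1132, 278, 172]);
translate([232, 1421, 688]) cube([1132, 278, 172]);
translate([232, 1699, 860]) cube([1132, 278, 172]);
translate([232, 1977, 1032]) cube([1132, 278, 172]);
translate([232, 2255, 1204]) cube([1132, 278, 172]);


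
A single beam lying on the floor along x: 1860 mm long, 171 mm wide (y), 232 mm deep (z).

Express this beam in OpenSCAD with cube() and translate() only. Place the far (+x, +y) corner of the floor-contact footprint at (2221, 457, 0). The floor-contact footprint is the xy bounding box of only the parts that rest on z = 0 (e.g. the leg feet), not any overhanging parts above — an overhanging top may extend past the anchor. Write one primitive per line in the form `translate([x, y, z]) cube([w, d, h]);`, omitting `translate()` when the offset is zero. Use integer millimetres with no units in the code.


translate([361, 286, 0]) cube([1860, 171, 232]);


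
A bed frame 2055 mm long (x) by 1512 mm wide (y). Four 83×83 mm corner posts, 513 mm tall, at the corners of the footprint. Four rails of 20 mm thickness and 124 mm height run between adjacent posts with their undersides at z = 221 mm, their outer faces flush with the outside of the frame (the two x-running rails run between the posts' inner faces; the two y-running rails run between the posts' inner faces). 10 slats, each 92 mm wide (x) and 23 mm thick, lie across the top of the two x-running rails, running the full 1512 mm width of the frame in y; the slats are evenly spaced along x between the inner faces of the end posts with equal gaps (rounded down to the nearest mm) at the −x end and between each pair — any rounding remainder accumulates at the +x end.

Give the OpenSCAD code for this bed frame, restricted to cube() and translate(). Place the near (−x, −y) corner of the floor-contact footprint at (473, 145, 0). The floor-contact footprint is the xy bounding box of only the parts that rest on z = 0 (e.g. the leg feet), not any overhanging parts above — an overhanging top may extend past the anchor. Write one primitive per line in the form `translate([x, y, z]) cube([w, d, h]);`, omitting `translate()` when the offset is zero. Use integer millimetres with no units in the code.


// slat z = rail_z + rail_h = 221 + 124 = 345
// slat gap = ⌊(1889 − 10·92) / 11⌋ = 88
translate([473, 145, 0]) cube([83, 83, 513]);
translate([473, 1574, 0]) cube([83, 83, 513]);
translate([2445, 145, 0]) cube([83, 83, 513]);
translate([2445, 1574, 0]) cube([83, 83, 513]);
translate([556, 145, 221]) cube([1889, 20, 124]);
translate([556, 1637, 221]) cube([1889, 20, 124]);
translate([473, 228, 221]) cube([20, 1346, 124]);
translate([2508, 228, 221]) cube([20, 1346, 124]);
translate([644, 145, 345]) cube([92, 1512, 23]);
translate([824, 145, 345]) cube([92, 1512, 23]);
translate([1004, 145, 345]) cube([92, 1512, 23]);
translate([1184, 145, 345]) cube([92, 1512, 23]);
translate([1364, 145, 345]) cube([92, 1512, 23]);
translate([1544, 145, 345]) cube([92, 1512, 23]);
translate([1724, 145, 345]) cube([92, 1512, 23]);
translate([1904, 145, 345]) cube([92, 1512, 23]);
translate([2084, 145, 345]) cube([92, 1512, 23]);
translate([2264, 145, 345]) cube([92, 1512, 23]);


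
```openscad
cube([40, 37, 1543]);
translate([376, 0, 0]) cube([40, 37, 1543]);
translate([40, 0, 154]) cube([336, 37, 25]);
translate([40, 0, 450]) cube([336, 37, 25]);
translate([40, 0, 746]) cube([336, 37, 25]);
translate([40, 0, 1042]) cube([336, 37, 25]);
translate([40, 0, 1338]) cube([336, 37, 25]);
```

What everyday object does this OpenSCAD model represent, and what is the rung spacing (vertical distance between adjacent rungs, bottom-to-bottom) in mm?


A ladder. The rung spacing is 296 mm.

Two tall 40×37 posts with 5 short bars between them — a ladder. Adjacent rungs sit at z = 154 and z = 450, so the spacing is 450 − 154 = 296 mm.


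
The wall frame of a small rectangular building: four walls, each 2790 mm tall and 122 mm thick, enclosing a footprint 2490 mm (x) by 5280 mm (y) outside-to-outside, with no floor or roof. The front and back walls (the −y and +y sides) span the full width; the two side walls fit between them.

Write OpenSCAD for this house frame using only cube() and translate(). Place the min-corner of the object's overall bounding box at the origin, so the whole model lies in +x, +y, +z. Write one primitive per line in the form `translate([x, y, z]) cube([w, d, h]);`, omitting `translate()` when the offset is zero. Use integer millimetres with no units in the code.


cube([2490, 122, 2790]);
translate([0, 5158, 0]) cube([2490, 122, 2790]);
translate([0, 122, 0]) cube([122, 5036, 2790]);
translate([2368, 122, 0]) cube([122, 5036, 2790]);


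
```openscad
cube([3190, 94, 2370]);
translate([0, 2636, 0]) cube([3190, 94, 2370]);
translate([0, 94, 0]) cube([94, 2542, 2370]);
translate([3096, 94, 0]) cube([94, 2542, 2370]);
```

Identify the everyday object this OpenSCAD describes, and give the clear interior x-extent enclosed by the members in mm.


A house (or room) frame. The interior width is 3002 mm.

Four 2370 mm walls enclosing a rectangle with no floor or roof — a room or house frame. Outside width is 3190 mm and wall thickness is 94 mm, so the interior width is 3190 − 2 × 94 = 3002 mm.


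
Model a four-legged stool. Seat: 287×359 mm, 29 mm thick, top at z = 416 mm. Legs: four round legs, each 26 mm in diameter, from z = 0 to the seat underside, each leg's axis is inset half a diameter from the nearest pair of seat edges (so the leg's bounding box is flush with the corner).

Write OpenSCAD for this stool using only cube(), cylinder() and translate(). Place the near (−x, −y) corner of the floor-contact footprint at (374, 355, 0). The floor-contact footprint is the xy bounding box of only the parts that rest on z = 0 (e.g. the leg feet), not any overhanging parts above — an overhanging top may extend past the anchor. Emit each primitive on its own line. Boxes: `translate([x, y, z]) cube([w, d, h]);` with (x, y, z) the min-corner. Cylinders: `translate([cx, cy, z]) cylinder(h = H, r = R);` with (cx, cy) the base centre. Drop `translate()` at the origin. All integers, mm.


translate([374, 355, 387]) cube([287, 359, 29]);
translate([387, 368, 0]) cylinder(h = 387, r = 13);
translate([648, 368, 0]) cylinder(h = 387, r = 13);
translate([387, 701, 0]) cylinder(h = 387, r = 13);
translate([648, 701, 0]) cylinder(h = 387, r = 13);


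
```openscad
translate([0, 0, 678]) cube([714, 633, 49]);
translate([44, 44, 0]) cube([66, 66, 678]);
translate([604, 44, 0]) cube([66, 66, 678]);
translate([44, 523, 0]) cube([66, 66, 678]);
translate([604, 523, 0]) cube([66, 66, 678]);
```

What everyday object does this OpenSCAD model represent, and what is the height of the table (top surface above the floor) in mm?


A table. The table height is 727 mm.

A 714×633×49 slab sits at z = 678 on four 66 mm square posts — a table. The top surface is at 678 + 49 = 727 mm.


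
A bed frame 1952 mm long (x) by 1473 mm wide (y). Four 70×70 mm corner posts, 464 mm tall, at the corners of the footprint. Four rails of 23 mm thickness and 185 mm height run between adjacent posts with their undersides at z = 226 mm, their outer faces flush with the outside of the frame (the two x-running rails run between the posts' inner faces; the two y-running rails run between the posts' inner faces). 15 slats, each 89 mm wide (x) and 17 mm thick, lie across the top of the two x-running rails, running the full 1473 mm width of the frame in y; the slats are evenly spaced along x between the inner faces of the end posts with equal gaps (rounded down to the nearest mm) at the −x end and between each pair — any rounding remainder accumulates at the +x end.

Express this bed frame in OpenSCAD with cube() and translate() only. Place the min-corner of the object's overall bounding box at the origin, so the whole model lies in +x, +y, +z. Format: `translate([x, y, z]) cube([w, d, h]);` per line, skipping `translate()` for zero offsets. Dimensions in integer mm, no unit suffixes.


cube([70, 70, 464]);
translate([0, 1403, 0]) cube([70, 70, 464]);
translate([1882, 0, 0]) cube([70, 70, 464]);
translate([1882, 1403, 0]) cube([70, 70, 464]);
translate([70, 0, 226]) cube([1812, 23, 185]);
translate([70, 1450, 226]) cube([1812, 23, 185]);
translate([0, 70, 226]) cube([23, 1333, 185]);
translate([1929, 70, 226]) cube([23, 1333, 185]);
translate([99, 0, 411]) cube([89, 1473, 17]);
translate([217, 0, 411]) cube([89, 1473, 17]);
translate([335, 0, 411]) cube([89, 1473, 17]);
translate([453, 0, 411]) cube([89, 1473, 17]);
translate([571, 0, 411]) cube([89, 1473, 17]);
translate([689, 0, 411]) cube([89, 1473, 17]);
translate([807, 0, 411]) cube([89, 1473, 17]);
translate([925, 0, 411]) cube([89, 1473, 17]);
translate([1043, 0, 411]) cube([89, 1473, 17]);
translate([1161, 0, 411]) cube([89, 1473, 17]);
translate([1279, 0, 411]) cube([89, 1473, 17]);
translate([1397, 0, 411]) cube([89, 1473, 17]);
translate([1515, 0, 411]) cube([89, 1473, 17]);
translate([1633, 0, 411]) cube([89, 1473, 17]);
translate([1751, 0, 411]) cube([89, 1473, 17]);


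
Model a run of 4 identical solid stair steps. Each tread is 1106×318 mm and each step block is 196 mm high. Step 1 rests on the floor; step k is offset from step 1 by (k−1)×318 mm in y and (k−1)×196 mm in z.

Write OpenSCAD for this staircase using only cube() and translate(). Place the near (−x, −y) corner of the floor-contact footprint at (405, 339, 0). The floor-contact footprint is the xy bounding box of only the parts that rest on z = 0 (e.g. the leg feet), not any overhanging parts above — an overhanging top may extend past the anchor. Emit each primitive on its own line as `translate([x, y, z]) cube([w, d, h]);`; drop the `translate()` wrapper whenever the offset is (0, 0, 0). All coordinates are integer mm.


translate([405, 339, 0]) cube([1106, 318, 196]);
translate([405, 657, 196]) cube([1106, 318, 196]);
translate([405, 975, 392]) cube([1106, 318, 196]);
translate([405, 1293, 588]) cube([1106, 318, 196]);


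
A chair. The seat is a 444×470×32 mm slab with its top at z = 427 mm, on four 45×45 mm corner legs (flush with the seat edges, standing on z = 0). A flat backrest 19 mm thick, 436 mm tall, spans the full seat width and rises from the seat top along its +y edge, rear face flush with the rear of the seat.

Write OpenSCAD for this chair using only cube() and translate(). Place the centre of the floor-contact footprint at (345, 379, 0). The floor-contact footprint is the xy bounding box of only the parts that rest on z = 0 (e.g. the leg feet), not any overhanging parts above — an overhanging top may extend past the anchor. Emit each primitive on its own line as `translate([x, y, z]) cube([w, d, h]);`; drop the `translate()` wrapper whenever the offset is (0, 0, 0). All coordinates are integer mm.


translate([123, 144, 395]) cube([444, 470, 32]);
translate([123, 144, 0]) cube([45, 45, 395]);
translate([522, 144, 0]) cube([45, 45, 395]);
translate([123, 569, 0]) cube([45, 45, 395]);
translate([522, 569, 0]) cube([45, 45, 395]);
translate([123, 595, 427]) cube([444, 19, 436]);


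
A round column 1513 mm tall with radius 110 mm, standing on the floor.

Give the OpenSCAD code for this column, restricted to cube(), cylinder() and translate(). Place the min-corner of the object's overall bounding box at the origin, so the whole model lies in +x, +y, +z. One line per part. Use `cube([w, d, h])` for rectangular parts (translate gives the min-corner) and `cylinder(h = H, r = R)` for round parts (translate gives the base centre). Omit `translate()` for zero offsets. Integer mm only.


translate([110, 110, 0]) cylinder(h = 1513, r = 110);


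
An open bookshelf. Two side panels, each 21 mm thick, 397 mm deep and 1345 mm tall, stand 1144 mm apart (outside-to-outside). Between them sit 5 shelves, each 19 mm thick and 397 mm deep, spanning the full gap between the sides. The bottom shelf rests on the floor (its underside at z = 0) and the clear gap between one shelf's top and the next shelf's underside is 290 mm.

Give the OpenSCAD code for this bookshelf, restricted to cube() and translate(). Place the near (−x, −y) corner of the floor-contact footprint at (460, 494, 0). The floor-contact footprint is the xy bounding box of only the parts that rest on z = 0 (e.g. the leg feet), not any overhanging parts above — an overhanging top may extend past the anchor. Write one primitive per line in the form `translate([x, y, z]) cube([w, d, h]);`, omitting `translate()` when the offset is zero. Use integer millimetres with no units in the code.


translate([460, 494, 0]) cube([21, 397, 1345]);
translate([1583, 494, 0]) cube([21, 397, 1345]);
translate([481, 494, 0]) cube([1102, 397, 19]);
translate([481, 494, 309]) cube([1102, 397, 19]);
translate([481, 494, 618]) cube([1102, 397, 19]);
translate([481, 494, 927]) cube([1102, 397, 19]);
translate([481, 494, 1236]) cube([1102, 397, 19]);


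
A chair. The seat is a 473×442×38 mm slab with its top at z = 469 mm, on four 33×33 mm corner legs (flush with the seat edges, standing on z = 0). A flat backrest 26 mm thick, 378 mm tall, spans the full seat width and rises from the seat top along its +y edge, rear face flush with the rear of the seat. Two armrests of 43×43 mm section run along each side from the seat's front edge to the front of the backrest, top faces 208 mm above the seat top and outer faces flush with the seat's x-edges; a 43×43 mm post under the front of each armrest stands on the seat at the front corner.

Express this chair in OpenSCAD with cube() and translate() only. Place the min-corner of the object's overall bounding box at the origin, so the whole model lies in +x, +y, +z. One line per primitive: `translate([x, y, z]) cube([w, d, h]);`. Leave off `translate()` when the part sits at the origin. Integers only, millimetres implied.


translate([0, 0, 431]) cube([473, 442, 38]);
cube([33, 33, 431]);
translate([440, 0, 0]) cube([33, 33, 431]);
translate([0, 409, 0]) cube([33, 33, 431]);
translate([440, 409, 0]) cube([33, 33, 431]);
translate([0, 416, 469]) cube([473, 26, 378]);
translate([0, 0, 634]) cube([43, 416, 43]);
translate([430, 0, 634]) cube([43, 416, 43]);
translate([0, 0, 469]) cube([43, 43, 165]);
translate([430, 0, 469]) cube([43, 43, 165]);


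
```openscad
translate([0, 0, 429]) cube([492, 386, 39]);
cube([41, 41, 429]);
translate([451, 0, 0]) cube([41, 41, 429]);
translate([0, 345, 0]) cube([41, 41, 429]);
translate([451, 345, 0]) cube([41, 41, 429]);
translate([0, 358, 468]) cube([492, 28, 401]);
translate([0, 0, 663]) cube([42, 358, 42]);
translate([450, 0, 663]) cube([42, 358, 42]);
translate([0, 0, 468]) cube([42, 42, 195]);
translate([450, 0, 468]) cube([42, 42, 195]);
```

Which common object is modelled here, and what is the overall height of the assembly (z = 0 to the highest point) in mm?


A chair. The overall height is 869 mm.

A slab on four corner posts with a tall panel at the back — a chair. The seat slab sits at z = 429 with thickness 39, and the 401 mm backrest starts at the seat top, so the overall height is 429 + 39 + 401 = 869 mm.


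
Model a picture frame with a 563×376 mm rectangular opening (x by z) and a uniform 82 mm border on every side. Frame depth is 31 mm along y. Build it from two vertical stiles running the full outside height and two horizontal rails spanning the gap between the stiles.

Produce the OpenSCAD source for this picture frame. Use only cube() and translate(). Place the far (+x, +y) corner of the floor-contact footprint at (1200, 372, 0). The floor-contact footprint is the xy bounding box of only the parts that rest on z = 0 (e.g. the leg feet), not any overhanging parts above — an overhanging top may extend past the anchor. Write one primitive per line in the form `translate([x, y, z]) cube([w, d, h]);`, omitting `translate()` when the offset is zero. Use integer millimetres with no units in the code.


translate([473, 341, 0]) cube([82, 31, 540]);
translate([1118, 341, 0]) cube([82, 31, 540]);
translate([555, 341, 0]) cube([563, 31, 82]);
translate([555, 341, 458]) cube([563, 31, 82]);


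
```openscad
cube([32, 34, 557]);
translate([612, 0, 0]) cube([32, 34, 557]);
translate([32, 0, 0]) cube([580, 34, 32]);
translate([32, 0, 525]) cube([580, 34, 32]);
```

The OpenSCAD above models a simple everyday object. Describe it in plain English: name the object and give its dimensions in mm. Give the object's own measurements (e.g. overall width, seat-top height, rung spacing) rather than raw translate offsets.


A rectangular picture frame lying in the x–z plane (depth along y). The opening is 580 mm wide (x) by 493 mm tall (z), surrounded by a border 32 mm wide on all four sides. The frame is 34 mm deep and is made of two full-height vertical stiles with two horizontal rails fitted between them.


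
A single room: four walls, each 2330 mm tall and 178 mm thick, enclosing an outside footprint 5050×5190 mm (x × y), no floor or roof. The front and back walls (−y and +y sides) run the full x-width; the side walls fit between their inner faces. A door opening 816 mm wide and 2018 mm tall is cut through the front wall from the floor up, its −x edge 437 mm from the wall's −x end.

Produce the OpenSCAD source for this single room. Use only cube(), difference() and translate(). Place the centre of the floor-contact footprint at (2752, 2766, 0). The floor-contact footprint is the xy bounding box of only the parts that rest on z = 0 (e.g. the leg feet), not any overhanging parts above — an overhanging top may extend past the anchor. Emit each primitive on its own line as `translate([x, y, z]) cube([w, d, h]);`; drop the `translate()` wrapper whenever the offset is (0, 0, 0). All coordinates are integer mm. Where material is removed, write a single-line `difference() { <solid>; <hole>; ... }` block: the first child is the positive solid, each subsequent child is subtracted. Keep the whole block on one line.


difference() { translate([227, 171, 0]) cube([5050, 178, 2330]); translate([664, 171, 0]) cube([816, 178, 2018]); }
translate([227, 5183, 0]) cube([5050, 178, 2330]);
translate([227, 349, 0]) cube([178, 4834, 2330]);
translate([5099, 349, 0]) cube([178, 4834, 2330]);


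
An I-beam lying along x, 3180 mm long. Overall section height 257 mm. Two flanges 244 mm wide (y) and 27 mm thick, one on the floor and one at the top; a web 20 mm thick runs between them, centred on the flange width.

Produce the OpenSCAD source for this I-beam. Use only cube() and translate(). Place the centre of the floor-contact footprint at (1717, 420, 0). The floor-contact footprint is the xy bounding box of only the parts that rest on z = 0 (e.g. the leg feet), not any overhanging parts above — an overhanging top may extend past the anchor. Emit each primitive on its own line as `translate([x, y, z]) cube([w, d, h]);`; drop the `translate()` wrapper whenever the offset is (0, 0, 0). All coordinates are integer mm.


translate([127, 298, 0]) cube([3180, 244, 27]);
translate([127, 410, 27]) cube([3180, 20, 203]);
translate([127, 298, 230]) cube([3180, 244, 27]);


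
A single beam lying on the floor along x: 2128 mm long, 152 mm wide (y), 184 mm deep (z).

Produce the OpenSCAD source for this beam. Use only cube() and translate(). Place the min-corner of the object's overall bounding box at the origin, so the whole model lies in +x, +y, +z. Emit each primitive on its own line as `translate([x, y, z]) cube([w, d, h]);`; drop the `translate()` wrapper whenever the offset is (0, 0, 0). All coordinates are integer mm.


cube([2128, 152, 184]);


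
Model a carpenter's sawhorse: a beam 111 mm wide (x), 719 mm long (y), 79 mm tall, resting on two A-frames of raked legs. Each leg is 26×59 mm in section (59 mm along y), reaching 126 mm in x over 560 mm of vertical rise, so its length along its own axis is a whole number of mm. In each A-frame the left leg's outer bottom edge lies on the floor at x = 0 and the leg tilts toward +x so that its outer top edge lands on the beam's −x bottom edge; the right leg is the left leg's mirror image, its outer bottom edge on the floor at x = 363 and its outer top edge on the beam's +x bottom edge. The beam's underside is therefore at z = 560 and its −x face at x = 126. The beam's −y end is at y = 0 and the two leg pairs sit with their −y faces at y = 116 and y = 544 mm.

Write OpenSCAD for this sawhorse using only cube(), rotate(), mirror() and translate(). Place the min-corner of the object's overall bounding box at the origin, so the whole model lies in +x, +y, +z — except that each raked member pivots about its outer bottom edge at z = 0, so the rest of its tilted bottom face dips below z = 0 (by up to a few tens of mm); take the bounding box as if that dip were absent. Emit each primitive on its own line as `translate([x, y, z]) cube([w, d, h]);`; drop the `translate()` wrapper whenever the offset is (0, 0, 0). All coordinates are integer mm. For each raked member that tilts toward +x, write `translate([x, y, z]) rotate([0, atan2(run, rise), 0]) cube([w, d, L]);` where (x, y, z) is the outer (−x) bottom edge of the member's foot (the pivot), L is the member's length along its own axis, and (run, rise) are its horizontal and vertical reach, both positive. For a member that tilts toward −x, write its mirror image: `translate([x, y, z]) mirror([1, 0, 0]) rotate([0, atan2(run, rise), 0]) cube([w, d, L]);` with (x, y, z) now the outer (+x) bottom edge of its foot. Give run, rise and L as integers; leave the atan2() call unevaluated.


// leg length = √(126² + 560²) = 574
// right-leg outer foot x = 2·126 + 111 = 363
// beam min-corner = (126, 0, 560)
translate([126, 0, 560]) cube([111, 719, 79]);
translate([0, 116, 0]) rotate([0, atan2(126, 560), 0]) cube([26, 59, 574]);
translate([363, 116, 0]) mirror([1, 0, 0]) rotate([0, atan2(126, 560), 0]) cube([26, 59, 574]);
translate([0, 544, 0]) rotate([0, atan2(126, 560), 0]) cube([26, 59, 574]);
translate([363, 544, 0]) mirror([1, 0, 0]) rotate([0, atan2(126, 560), 0]) cube([26, 59, 574]);


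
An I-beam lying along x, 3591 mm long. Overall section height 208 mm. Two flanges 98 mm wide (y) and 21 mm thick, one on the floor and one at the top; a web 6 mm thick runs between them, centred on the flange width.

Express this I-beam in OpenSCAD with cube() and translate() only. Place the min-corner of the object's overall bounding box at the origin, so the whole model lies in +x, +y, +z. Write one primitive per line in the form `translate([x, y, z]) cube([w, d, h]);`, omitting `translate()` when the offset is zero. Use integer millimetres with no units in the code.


cube([3591, 98, 21]);
translate([0, 46, 21]) cube([3591, 6, 166]);
translate([0, 0, 187]) cube([3591, 98, 21]);


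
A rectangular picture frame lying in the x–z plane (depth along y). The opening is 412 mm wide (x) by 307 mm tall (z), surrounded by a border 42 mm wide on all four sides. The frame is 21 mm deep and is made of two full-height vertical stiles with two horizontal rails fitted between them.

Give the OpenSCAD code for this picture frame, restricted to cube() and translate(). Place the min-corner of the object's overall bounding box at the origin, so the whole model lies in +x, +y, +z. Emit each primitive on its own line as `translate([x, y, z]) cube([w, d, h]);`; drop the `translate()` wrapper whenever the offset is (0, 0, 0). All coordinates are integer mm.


cube([42, 21, 391]);
translate([454, 0, 0]) cube([42, 21, 391]);
translate([42, 0, 0]) cube([412, 21, 42]);
translate([42, 0, 349]) cube([412, 21, 42]);
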